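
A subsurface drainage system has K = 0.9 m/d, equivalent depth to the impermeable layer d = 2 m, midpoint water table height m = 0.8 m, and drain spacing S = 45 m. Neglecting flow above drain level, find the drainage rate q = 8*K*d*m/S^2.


q = 8*K*d*m/S^2
q = 8*0.9*2*0.8/45^2
q = 11.5200 / 2025

0.0057 m/d


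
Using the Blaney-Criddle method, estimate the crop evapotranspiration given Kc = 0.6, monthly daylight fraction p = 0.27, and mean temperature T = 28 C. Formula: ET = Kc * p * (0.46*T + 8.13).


ET = Kc * p * (0.46*T + 8.13)
ET = 0.6 * 0.27 * (0.46*28 + 8.13)
ET = 0.6 * 0.27 * 21.0100

3.4036 mm/day


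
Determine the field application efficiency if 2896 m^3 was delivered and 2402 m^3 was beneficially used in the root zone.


Ea = V_root / V_field * 100 = 2402 / 2896 * 100 = 82.9420%

82.9420 %


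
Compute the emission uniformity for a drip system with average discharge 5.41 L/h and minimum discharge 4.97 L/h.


EU = (q_min/q_avg)*100 = (4.97/5.41)*100 = 91.8669%

91.8669 %


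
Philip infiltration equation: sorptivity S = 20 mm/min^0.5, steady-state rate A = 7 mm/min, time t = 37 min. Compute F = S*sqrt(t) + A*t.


F = S*sqrt(t) + A*t
F = 20*sqrt(37) + 7*37
F = 20*6.082763 + 259

380.6553 mm


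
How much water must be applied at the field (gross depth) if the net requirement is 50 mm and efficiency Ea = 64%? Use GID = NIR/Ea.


Ea = 64% = 0.64
GID = NIR / Ea = 50 / 0.64 = 78.1250 mm

78.1250 mm


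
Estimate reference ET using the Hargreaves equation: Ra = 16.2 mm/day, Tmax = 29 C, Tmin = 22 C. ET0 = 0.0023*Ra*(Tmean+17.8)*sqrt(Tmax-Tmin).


Tmean = (Tmax + Tmin)/2 = (29 + 22)/2 = 25.5
ET0 = 0.0023 * 16.2 * (25.5 + 17.8) * sqrt(29 - 22)
ET0 = 0.0023 * 16.2 * 43.3 * 2.645751

4.2685 mm/day


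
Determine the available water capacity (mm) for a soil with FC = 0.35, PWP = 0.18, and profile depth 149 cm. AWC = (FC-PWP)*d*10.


AWC = (FC - PWP) * d * 10
AWC = (0.35 - 0.18) * 149 * 10
AWC = 0.1700 * 149 * 10

253.3000 mm


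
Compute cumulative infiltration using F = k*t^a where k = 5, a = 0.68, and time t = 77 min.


F = k * t^a = 5 * 77^0.68
F = 5 * 19.178458

95.8923 mm


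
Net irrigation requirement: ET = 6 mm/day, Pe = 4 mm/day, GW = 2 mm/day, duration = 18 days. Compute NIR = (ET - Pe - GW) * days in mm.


Daily deficit = ET - Pe - GW = 6 - 4 - 2 = 0 mm/day
NIR = 0 * 18 = 0 mm

0 mm


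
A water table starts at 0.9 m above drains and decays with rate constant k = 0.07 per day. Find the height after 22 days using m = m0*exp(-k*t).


m = m0 * exp(-k*t)
m = 0.9 * exp(-0.07 * 22)
m = 0.9 * exp(-1.5400)

0.1929 m


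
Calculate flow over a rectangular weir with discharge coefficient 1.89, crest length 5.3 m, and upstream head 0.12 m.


Q = C * L * H^(3/2) = 1.89 * 5.3 * 0.12^1.5 = 1.89 * 5.3 * 0.041569

0.4164 m^3/s


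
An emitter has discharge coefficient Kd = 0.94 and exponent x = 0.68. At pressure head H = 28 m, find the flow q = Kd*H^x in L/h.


q = Kd * H^x = 0.94 * 28^0.68 = 0.94 * 9.639788

9.0614 L/h


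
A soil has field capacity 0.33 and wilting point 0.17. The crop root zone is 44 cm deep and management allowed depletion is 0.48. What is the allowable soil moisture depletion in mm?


SMD = (FC - PWP) * d * MAD * 10
SMD = (0.33 - 0.17) * 44 * 0.48 * 10
SMD = 0.1600 * 44 * 0.48 * 10

33.7920 mm


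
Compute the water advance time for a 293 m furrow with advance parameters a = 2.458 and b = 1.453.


t = (L/a)^(1/b)
t = (293/2.458)^(1/1.453)
t = 119.202604^(1/1.453)

26.8513 min


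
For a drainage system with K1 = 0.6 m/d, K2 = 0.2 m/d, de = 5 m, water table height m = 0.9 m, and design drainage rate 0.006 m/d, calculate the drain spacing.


S^2 = 8*K2*de*m/q + 4*K1*m^2/q
S^2 = 8*0.2*5*0.9/0.006 + 4*0.6*0.9^2/0.006
S = sqrt(1524.0000)

39.0384 m


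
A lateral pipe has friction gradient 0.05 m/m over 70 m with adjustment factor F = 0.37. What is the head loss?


hf = J * L * F = 0.05 * 70 * 0.37 = 1.2950 m

1.2950 m


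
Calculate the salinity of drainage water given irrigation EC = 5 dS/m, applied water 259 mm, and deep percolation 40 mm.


EC_dw = EC_iw * D_iw / D_dw
EC_dw = 5 * 259 / 40
EC_dw = 1295 / 40

32.3750 dS/m


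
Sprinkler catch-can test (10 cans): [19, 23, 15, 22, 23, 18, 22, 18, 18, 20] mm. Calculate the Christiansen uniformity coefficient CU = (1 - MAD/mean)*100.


mean = 19.800000 mm
MAD = 2.200000 mm
CU = (1 - 2.200000/19.800000)*100

88.8889 %


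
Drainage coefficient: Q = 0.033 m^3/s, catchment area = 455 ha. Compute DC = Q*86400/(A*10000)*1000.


DC = Q * 86400 / (A * 10000) * 1000
DC = 0.033 * 86400 / (455 * 10000) * 1000
DC = 2851200.0000 / 4550000

0.6266 mm/day


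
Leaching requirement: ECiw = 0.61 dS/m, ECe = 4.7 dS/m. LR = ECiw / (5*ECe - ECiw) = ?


LR = ECiw / (5*ECe - ECiw)
LR = 0.61 / (5*4.7 - 0.61)
LR = 0.61 / 22.8900

0.0266


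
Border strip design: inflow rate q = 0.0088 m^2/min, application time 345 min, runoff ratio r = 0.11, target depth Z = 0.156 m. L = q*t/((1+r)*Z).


L = q*t/((1+r)*Z)
L = 0.0088*345/((1+0.11)*0.156)
L = 3.036/0.17316

17.5329 m


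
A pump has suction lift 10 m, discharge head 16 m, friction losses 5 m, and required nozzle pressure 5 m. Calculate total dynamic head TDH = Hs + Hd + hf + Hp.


TDH = Hs + Hd + hf + Hp = 10 + 16 + 5 + 5 = 36

36 m


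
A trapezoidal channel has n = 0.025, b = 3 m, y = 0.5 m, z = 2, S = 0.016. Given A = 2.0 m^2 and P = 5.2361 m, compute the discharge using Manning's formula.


R = A/P = 2.0/5.2361 = 0.381964
Q = (1/0.025) * 2.0 * 0.381964^(2/3) * 0.016^0.5

5.3272 m^3/s


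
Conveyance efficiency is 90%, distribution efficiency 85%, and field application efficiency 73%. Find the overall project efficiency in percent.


Ec = 0.9, Eb = 0.85, Ea = 0.73
E = 0.9 * 0.85 * 0.73 * 100 = 55.8450%

55.8450 %


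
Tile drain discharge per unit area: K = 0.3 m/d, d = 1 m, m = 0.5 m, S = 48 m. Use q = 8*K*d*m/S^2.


q = 8*K*d*m/S^2
q = 8*0.3*1*0.5/48^2
q = 1.2000 / 2304

5.2083e-04 m/d


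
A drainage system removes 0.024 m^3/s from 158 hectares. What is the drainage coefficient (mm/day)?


DC = Q * 86400 / (A * 10000) * 1000
DC = 0.024 * 86400 / (158 * 10000) * 1000
DC = 2073600.0000 / 1580000

1.3124 mm/day


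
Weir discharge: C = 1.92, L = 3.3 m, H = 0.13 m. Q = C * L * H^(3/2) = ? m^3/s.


Q = C * L * H^(3/2) = 1.92 * 3.3 * 0.13^1.5 = 1.92 * 3.3 * 0.046872

0.2970 m^3/s


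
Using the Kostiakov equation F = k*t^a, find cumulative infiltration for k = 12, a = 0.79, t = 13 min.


F = k * t^a = 12 * 13^0.79
F = 12 * 7.586042

91.0325 mm


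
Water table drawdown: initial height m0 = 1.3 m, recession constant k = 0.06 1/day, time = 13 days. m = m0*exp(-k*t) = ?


m = m0 * exp(-k*t)
m = 1.3 * exp(-0.06 * 13)
m = 1.3 * exp(-0.7800)

0.5959 m


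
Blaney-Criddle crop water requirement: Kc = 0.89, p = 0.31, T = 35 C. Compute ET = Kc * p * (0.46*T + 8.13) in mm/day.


ET = Kc * p * (0.46*T + 8.13)
ET = 0.89 * 0.31 * (0.46*35 + 8.13)
ET = 0.89 * 0.31 * 24.2300

6.6851 mm/day


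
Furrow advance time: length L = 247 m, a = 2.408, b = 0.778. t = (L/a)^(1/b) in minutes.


t = (L/a)^(1/b)
t = (247/2.408)^(1/0.778)
t = 102.574751^(1/0.778)

384.4899 min


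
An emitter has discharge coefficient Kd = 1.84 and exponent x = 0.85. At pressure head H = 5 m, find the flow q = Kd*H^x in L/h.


q = Kd * H^x = 1.84 * 5^0.85 = 1.84 * 3.927575

7.2267 L/h


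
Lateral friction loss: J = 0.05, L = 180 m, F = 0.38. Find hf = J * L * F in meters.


hf = J * L * F = 0.05 * 180 * 0.38 = 3.4200 m

3.4200 m


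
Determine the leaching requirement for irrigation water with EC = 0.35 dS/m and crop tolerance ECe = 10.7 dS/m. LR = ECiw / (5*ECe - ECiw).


LR = ECiw / (5*ECe - ECiw)
LR = 0.35 / (5*10.7 - 0.35)
LR = 0.35 / 53.1500

0.0066


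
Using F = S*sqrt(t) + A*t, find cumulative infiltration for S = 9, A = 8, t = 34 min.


F = S*sqrt(t) + A*t
F = 9*sqrt(34) + 8*34
F = 9*5.830952 + 272

324.4786 mm


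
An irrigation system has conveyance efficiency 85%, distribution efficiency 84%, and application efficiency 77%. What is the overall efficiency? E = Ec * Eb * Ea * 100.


Ec = 0.85, Eb = 0.84, Ea = 0.77
E = 0.85 * 0.84 * 0.77 * 100 = 54.9780%

54.9780 %


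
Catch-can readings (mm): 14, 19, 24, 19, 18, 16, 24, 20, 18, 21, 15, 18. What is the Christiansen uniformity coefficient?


mean = 18.833333 mm
MAD = 2.333333 mm
CU = (1 - 2.333333/18.833333)*100

87.6106 %


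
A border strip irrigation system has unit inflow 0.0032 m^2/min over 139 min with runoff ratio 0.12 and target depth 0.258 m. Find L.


L = q*t/((1+r)*Z)
L = 0.0032*139/((1+0.12)*0.258)
L = 0.4448/0.28896

1.5393 m


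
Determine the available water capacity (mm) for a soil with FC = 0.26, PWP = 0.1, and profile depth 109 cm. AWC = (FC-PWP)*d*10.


AWC = (FC - PWP) * d * 10
AWC = (0.26 - 0.1) * 109 * 10
AWC = 0.1600 * 109 * 10

174.4000 mm


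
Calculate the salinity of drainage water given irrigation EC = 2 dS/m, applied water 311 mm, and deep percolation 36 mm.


EC_dw = EC_iw * D_iw / D_dw
EC_dw = 2 * 311 / 36
EC_dw = 622 / 36

17.2778 dS/m


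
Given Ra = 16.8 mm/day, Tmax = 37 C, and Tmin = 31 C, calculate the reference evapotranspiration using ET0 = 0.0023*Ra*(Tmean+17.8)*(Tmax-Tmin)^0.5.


Tmean = (Tmax + Tmin)/2 = (37 + 31)/2 = 34.0
ET0 = 0.0023 * 16.8 * (34.0 + 17.8) * sqrt(37 - 31)
ET0 = 0.0023 * 16.8 * 51.8 * 2.449490

4.9028 mm/day


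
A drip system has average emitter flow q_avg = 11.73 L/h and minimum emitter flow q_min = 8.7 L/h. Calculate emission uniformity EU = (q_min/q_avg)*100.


EU = (q_min/q_avg)*100 = (8.7/11.73)*100 = 74.1688%

74.1688 %


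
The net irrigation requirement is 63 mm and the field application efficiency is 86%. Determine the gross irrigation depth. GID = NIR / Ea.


Ea = 86% = 0.86
GID = NIR / Ea = 63 / 0.86 = 73.2558 mm

73.2558 mm


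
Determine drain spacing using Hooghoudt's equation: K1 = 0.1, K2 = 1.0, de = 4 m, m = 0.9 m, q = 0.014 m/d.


S^2 = 8*K2*de*m/q + 4*K1*m^2/q
S^2 = 8*1.0*4*0.9/0.014 + 4*0.1*0.9^2/0.014
S = sqrt(2080.2857)

45.6101 m


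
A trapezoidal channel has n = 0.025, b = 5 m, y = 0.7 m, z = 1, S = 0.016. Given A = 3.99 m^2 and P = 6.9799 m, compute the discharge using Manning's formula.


R = A/P = 3.99/6.9799 = 0.571641
Q = (1/0.025) * 3.99 * 0.571641^(2/3) * 0.016^0.5

13.9051 m^3/s


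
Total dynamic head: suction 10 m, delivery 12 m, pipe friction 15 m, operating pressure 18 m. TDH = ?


TDH = Hs + Hd + hf + Hp = 10 + 12 + 15 + 18 = 55

55 m


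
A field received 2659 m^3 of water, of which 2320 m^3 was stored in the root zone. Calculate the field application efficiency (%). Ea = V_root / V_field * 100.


Ea = V_root / V_field * 100 = 2320 / 2659 * 100 = 87.2508%

87.2508 %


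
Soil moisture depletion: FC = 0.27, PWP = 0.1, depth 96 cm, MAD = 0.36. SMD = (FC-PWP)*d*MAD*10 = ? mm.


SMD = (FC - PWP) * d * MAD * 10
SMD = (0.27 - 0.1) * 96 * 0.36 * 10
SMD = 0.1700 * 96 * 0.36 * 10

58.7520 mm


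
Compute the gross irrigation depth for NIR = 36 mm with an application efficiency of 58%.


Ea = 58% = 0.58
GID = NIR / Ea = 36 / 0.58 = 62.0690 mm

62.0690 mm


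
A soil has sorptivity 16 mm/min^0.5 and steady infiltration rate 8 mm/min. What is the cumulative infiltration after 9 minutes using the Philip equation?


F = S*sqrt(t) + A*t
F = 16*sqrt(9) + 8*9
F = 16*3.000000 + 72

120.0000 mm


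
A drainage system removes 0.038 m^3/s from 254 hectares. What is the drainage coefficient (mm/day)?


DC = Q * 86400 / (A * 10000) * 1000
DC = 0.038 * 86400 / (254 * 10000) * 1000
DC = 3283200.0000 / 2540000

1.2926 mm/day


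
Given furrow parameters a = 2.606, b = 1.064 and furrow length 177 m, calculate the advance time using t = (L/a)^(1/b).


t = (L/a)^(1/b)
t = (177/2.606)^(1/1.064)
t = 67.920184^(1/1.064)

52.6991 min


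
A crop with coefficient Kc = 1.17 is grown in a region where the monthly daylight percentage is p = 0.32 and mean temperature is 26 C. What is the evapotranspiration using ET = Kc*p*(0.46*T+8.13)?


ET = Kc * p * (0.46*T + 8.13)
ET = 1.17 * 0.32 * (0.46*26 + 8.13)
ET = 1.17 * 0.32 * 20.0900

7.5217 mm/day


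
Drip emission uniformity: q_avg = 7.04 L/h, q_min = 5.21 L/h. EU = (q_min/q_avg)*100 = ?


EU = (q_min/q_avg)*100 = (5.21/7.04)*100 = 74.0057%

74.0057 %


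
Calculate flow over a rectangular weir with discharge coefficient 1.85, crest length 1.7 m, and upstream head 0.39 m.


Q = C * L * H^(3/2) = 1.85 * 1.7 * 0.39^1.5 = 1.85 * 1.7 * 0.243555

0.7660 m^3/s


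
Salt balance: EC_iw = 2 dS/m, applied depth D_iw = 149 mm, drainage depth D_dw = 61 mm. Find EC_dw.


EC_dw = EC_iw * D_iw / D_dw
EC_dw = 2 * 149 / 61
EC_dw = 298 / 61

4.8852 dS/m


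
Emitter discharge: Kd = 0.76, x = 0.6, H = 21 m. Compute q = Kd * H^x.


q = Kd * H^x = 0.76 * 21^0.6 = 0.76 * 6.213432

4.7222 L/h


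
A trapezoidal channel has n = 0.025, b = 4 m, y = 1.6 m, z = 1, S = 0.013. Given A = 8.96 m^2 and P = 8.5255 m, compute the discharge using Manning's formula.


R = A/P = 8.96/8.5255 = 1.050965
Q = (1/0.025) * 8.96 * 1.050965^(2/3) * 0.013^0.5

42.2408 m^3/s


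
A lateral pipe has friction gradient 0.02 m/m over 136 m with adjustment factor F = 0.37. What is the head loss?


hf = J * L * F = 0.02 * 136 * 0.37 = 1.0064 m

1.0064 m


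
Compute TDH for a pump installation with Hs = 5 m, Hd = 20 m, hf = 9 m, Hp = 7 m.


TDH = Hs + Hd + hf + Hp = 5 + 20 + 9 + 7 = 41

41 m


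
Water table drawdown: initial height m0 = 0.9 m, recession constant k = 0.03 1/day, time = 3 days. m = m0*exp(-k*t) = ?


m = m0 * exp(-k*t)
m = 0.9 * exp(-0.03 * 3)
m = 0.9 * exp(-0.0900)

0.8225 m


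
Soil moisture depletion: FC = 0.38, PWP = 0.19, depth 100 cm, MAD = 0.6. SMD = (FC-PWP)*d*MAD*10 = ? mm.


SMD = (FC - PWP) * d * MAD * 10
SMD = (0.38 - 0.19) * 100 * 0.6 * 10
SMD = 0.1900 * 100 * 0.6 * 10

114.0000 mm


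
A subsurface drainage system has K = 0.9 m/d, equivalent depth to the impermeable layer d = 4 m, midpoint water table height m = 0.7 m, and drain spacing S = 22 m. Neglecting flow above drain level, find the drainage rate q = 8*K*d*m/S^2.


q = 8*K*d*m/S^2
q = 8*0.9*4*0.7/22^2
q = 20.1600 / 484

0.0417 m/d


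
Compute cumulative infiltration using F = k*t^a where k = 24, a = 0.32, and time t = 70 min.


F = k * t^a = 24 * 70^0.32
F = 24 * 3.894318

93.4636 mm


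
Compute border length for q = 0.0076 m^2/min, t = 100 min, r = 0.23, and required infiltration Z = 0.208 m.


L = q*t/((1+r)*Z)
L = 0.0076*100/((1+0.23)*0.208)
L = 0.76/0.25584

2.9706 m


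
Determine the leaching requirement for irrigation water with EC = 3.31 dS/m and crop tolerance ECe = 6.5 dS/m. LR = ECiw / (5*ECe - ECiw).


LR = ECiw / (5*ECe - ECiw)
LR = 3.31 / (5*6.5 - 3.31)
LR = 3.31 / 29.1900

0.1134


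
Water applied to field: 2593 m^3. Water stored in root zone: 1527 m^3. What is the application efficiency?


Ea = V_root / V_field * 100 = 1527 / 2593 * 100 = 58.8893%

58.8893 %


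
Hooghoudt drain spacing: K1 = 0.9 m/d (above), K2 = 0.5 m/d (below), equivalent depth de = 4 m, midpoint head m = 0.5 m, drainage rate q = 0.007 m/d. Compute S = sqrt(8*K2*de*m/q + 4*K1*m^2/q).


S^2 = 8*K2*de*m/q + 4*K1*m^2/q
S^2 = 8*0.5*4*0.5/0.007 + 4*0.9*0.5^2/0.007
S = sqrt(1271.4286)

35.6571 m


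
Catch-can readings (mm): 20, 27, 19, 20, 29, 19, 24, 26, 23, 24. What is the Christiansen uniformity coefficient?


mean = 23.100000 mm
MAD = 2.900000 mm
CU = (1 - 2.900000/23.100000)*100

87.4459 %


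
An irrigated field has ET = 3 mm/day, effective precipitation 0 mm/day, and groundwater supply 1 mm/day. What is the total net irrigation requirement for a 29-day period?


Daily deficit = ET - Pe - GW = 3 - 0 - 1 = 2 mm/day
NIR = 2 * 29 = 58 mm

58.0000 mm


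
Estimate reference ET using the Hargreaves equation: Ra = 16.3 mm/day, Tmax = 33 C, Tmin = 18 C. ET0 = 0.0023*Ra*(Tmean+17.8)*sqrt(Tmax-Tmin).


Tmean = (Tmax + Tmin)/2 = (33 + 18)/2 = 25.5
ET0 = 0.0023 * 16.3 * (25.5 + 17.8) * sqrt(33 - 18)
ET0 = 0.0023 * 16.3 * 43.3 * 3.872983

6.2871 mm/day


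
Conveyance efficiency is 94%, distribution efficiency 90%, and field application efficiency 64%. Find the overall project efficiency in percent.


Ec = 0.94, Eb = 0.9, Ea = 0.64
E = 0.94 * 0.9 * 0.64 * 100 = 54.1440%

54.1440 %


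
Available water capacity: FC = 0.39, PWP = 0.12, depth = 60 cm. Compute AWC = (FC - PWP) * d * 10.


AWC = (FC - PWP) * d * 10
AWC = (0.39 - 0.12) * 60 * 10
AWC = 0.2700 * 60 * 10

162.0000 mm


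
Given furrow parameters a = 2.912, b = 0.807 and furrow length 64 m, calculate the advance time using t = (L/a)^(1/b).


t = (L/a)^(1/b)
t = (64/2.912)^(1/0.807)
t = 21.978022^(1/0.807)

46.0188 min


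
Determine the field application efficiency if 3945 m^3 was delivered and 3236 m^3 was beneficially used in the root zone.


Ea = V_root / V_field * 100 = 3236 / 3945 * 100 = 82.0279%

82.0279 %


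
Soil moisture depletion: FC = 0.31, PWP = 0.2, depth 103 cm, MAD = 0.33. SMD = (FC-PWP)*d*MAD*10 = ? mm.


SMD = (FC - PWP) * d * MAD * 10
SMD = (0.31 - 0.2) * 103 * 0.33 * 10
SMD = 0.1100 * 103 * 0.33 * 10

37.3890 mm


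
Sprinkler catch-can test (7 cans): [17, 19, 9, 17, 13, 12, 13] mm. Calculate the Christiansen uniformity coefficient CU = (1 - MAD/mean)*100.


mean = 14.285714 mm
MAD = 2.897959 mm
CU = (1 - 2.897959/14.285714)*100

79.7143 %


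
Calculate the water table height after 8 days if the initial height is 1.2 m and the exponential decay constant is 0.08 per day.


m = m0 * exp(-k*t)
m = 1.2 * exp(-0.08 * 8)
m = 1.2 * exp(-0.6400)

0.6328 m


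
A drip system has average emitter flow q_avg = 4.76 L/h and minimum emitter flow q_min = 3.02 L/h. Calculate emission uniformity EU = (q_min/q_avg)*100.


EU = (q_min/q_avg)*100 = (3.02/4.76)*100 = 63.4454%

63.4454 %


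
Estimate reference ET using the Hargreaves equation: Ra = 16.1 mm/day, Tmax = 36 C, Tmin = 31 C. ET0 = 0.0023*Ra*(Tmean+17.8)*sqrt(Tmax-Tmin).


Tmean = (Tmax + Tmin)/2 = (36 + 31)/2 = 33.5
ET0 = 0.0023 * 16.1 * (33.5 + 17.8) * sqrt(36 - 31)
ET0 = 0.0023 * 16.1 * 51.3 * 2.236068

4.2477 mm/day


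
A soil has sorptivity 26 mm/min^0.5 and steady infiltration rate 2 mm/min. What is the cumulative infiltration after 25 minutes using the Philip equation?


F = S*sqrt(t) + A*t
F = 26*sqrt(25) + 2*25
F = 26*5.000000 + 50

180.0000 mm


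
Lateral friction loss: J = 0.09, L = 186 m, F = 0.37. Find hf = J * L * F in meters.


hf = J * L * F = 0.09 * 186 * 0.37 = 6.1938 m

6.1938 m


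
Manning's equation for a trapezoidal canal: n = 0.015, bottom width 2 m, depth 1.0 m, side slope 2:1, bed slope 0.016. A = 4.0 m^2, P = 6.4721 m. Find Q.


R = A/P = 4.0/6.4721 = 0.618037
Q = (1/0.015) * 4.0 * 0.618037^(2/3) * 0.016^0.5

24.4740 m^3/s


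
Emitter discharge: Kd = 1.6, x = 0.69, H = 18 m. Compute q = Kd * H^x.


q = Kd * H^x = 1.6 * 18^0.69 = 1.6 * 7.347474

11.7560 L/h


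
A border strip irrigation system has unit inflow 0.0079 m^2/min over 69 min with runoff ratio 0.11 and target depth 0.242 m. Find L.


L = q*t/((1+r)*Z)
L = 0.0079*69/((1+0.11)*0.242)
L = 0.5451/0.26862

2.0293 m


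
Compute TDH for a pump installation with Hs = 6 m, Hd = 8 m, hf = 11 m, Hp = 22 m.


TDH = Hs + Hd + hf + Hp = 6 + 8 + 11 + 22 = 47

47 m


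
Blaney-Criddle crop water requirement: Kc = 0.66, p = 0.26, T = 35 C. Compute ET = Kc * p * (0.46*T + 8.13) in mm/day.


ET = Kc * p * (0.46*T + 8.13)
ET = 0.66 * 0.26 * (0.46*35 + 8.13)
ET = 0.66 * 0.26 * 24.2300

4.1579 mm/day


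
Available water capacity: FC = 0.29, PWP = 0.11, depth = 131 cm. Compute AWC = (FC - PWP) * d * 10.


AWC = (FC - PWP) * d * 10
AWC = (0.29 - 0.11) * 131 * 10
AWC = 0.1800 * 131 * 10

235.8000 mm


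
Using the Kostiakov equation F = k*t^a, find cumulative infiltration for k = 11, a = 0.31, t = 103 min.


F = k * t^a = 11 * 103^0.31
F = 11 * 4.207068

46.2777 mm


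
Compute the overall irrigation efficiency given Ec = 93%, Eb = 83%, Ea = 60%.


Ec = 0.93, Eb = 0.83, Ea = 0.6
E = 0.93 * 0.83 * 0.6 * 100 = 46.3140%

46.3140 %


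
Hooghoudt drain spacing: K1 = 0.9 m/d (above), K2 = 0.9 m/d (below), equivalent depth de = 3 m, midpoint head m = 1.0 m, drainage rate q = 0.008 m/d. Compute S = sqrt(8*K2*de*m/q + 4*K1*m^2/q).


S^2 = 8*K2*de*m/q + 4*K1*m^2/q
S^2 = 8*0.9*3*1.0/0.008 + 4*0.9*1.0^2/0.008
S = sqrt(3150.0000)

56.1249 m


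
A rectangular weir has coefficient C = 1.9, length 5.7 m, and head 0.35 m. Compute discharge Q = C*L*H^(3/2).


Q = C * L * H^(3/2) = 1.9 * 5.7 * 0.35^1.5 = 1.9 * 5.7 * 0.207063

2.2425 m^3/s


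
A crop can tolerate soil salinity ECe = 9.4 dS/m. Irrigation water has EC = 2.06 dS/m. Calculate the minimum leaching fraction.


LR = ECiw / (5*ECe - ECiw)
LR = 2.06 / (5*9.4 - 2.06)
LR = 2.06 / 44.9400

0.0458


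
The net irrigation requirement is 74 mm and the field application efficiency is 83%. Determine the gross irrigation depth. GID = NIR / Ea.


Ea = 83% = 0.83
GID = NIR / Ea = 74 / 0.83 = 89.1566 mm

89.1566 mm


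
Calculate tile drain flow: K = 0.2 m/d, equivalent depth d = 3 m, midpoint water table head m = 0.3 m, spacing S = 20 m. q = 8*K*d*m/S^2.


q = 8*K*d*m/S^2
q = 8*0.2*3*0.3/20^2
q = 1.4400 / 400

0.0036 m/d


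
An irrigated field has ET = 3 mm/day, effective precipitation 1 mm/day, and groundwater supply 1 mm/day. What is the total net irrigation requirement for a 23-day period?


Daily deficit = ET - Pe - GW = 3 - 1 - 1 = 1 mm/day
NIR = 1 * 23 = 23 mm

23.0000 mm


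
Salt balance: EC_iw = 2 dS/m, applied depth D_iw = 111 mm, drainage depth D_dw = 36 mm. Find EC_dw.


EC_dw = EC_iw * D_iw / D_dw
EC_dw = 2 * 111 / 36
EC_dw = 222 / 36

6.1667 dS/m


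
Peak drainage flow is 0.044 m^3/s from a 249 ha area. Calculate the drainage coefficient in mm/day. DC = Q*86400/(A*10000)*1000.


DC = Q * 86400 / (A * 10000) * 1000
DC = 0.044 * 86400 / (249 * 10000) * 1000
DC = 3801600.0000 / 2490000

1.5267 mm/day


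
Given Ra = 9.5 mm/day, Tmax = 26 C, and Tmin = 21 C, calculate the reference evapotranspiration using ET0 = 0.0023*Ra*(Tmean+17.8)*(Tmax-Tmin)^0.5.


Tmean = (Tmax + Tmin)/2 = (26 + 21)/2 = 23.5
ET0 = 0.0023 * 9.5 * (23.5 + 17.8) * sqrt(26 - 21)
ET0 = 0.0023 * 9.5 * 41.3 * 2.236068

2.0178 mm/day


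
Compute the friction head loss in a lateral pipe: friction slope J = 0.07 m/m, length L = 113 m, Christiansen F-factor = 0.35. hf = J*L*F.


hf = J * L * F = 0.07 * 113 * 0.35 = 2.7685 m

2.7685 m


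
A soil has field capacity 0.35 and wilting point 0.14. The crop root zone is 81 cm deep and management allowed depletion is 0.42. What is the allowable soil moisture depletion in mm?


SMD = (FC - PWP) * d * MAD * 10
SMD = (0.35 - 0.14) * 81 * 0.42 * 10
SMD = 0.2100 * 81 * 0.42 * 10

71.4420 mm


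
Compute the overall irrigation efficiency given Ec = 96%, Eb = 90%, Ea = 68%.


Ec = 0.96, Eb = 0.9, Ea = 0.68
E = 0.96 * 0.9 * 0.68 * 100 = 58.7520%

58.7520 %


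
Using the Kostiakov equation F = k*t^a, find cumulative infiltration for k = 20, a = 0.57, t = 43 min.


F = k * t^a = 20 * 43^0.57
F = 20 * 8.532514

170.6503 mm


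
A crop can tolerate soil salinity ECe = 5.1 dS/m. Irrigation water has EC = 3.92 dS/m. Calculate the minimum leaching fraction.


LR = ECiw / (5*ECe - ECiw)
LR = 3.92 / (5*5.1 - 3.92)
LR = 3.92 / 21.5800

0.1816


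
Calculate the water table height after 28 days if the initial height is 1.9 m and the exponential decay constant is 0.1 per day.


m = m0 * exp(-k*t)
m = 1.9 * exp(-0.1 * 28)
m = 1.9 * exp(-2.8000)

0.1155 m


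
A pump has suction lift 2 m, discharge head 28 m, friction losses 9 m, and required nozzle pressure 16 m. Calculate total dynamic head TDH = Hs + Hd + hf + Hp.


TDH = Hs + Hd + hf + Hp = 2 + 28 + 9 + 16 = 55

55 m


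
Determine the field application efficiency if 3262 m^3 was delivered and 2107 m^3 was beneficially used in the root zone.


Ea = V_root / V_field * 100 = 2107 / 3262 * 100 = 64.5923%

64.5923 %


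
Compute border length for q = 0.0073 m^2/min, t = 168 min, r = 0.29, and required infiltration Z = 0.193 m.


L = q*t/((1+r)*Z)
L = 0.0073*168/((1+0.29)*0.193)
L = 1.2264/0.24897

4.9259 m


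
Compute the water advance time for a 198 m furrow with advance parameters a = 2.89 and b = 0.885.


t = (L/a)^(1/b)
t = (198/2.89)^(1/0.885)
t = 68.512111^(1/0.885)

118.6625 min


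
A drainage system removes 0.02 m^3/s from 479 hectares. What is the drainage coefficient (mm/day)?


DC = Q * 86400 / (A * 10000) * 1000
DC = 0.02 * 86400 / (479 * 10000) * 1000
DC = 1728000.0000 / 4790000

0.3608 mm/day


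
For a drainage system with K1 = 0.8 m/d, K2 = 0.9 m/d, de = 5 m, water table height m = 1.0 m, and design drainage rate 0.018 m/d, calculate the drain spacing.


S^2 = 8*K2*de*m/q + 4*K1*m^2/q
S^2 = 8*0.9*5*1.0/0.018 + 4*0.8*1.0^2/0.018
S = sqrt(2177.7778)

46.6667 m


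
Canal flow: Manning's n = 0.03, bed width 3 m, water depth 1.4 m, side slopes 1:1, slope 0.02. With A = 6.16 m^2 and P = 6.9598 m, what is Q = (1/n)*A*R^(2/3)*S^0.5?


R = A/P = 6.16/6.9598 = 0.885083
Q = (1/0.03) * 6.16 * 0.885083^(2/3) * 0.02^0.5

26.7689 m^3/s


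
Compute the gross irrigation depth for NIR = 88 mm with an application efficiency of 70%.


Ea = 70% = 0.7
GID = NIR / Ea = 88 / 0.7 = 125.7143 mm

125.7143 mm


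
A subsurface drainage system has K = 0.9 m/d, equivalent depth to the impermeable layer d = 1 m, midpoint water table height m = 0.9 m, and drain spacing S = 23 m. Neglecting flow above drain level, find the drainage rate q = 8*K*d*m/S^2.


q = 8*K*d*m/S^2
q = 8*0.9*1*0.9/23^2
q = 6.4800 / 529

0.0122 m/d


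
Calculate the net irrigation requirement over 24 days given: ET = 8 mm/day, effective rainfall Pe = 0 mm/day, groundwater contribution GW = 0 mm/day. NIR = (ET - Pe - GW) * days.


Daily deficit = ET - Pe - GW = 8 - 0 - 0 = 8 mm/day
NIR = 8 * 24 = 192 mm

192.0000 mm


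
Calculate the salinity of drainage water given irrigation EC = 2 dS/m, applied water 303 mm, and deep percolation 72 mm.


EC_dw = EC_iw * D_iw / D_dw
EC_dw = 2 * 303 / 72
EC_dw = 606 / 72

8.4167 dS/m


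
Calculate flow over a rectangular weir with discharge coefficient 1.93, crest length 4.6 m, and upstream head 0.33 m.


Q = C * L * H^(3/2) = 1.93 * 4.6 * 0.33^1.5 = 1.93 * 4.6 * 0.189571

1.6830 m^3/s


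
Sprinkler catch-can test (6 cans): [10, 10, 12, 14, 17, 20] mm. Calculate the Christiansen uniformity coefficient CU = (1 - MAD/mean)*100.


mean = 13.833333 mm
MAD = 3.166667 mm
CU = (1 - 3.166667/13.833333)*100

77.1084 %


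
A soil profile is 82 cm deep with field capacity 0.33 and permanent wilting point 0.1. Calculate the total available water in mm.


AWC = (FC - PWP) * d * 10
AWC = (0.33 - 0.1) * 82 * 10
AWC = 0.2300 * 82 * 10

188.6000 mm


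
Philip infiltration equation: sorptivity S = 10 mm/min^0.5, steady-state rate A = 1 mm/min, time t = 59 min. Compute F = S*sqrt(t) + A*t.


F = S*sqrt(t) + A*t
F = 10*sqrt(59) + 1*59
F = 10*7.681146 + 59

135.8115 mm


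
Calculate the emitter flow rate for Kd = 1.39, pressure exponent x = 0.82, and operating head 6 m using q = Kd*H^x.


q = Kd * H^x = 1.39 * 6^0.82 = 1.39 * 4.345943

6.0409 L/h


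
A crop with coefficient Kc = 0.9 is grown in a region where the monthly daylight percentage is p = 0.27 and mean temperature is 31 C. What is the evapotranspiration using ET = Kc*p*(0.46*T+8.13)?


ET = Kc * p * (0.46*T + 8.13)
ET = 0.9 * 0.27 * (0.46*31 + 8.13)
ET = 0.9 * 0.27 * 22.3900

5.4408 mm/day


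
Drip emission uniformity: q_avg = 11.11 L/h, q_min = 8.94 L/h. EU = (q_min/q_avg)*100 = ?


EU = (q_min/q_avg)*100 = (8.94/11.11)*100 = 80.4680%

80.4680 %


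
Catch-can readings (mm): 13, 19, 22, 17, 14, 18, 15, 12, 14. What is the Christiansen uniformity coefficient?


mean = 16.000000 mm
MAD = 2.666667 mm
CU = (1 - 2.666667/16.000000)*100

83.3333 %


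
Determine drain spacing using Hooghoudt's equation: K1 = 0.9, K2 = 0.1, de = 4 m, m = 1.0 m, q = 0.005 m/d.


S^2 = 8*K2*de*m/q + 4*K1*m^2/q
S^2 = 8*0.1*4*1.0/0.005 + 4*0.9*1.0^2/0.005
S = sqrt(1360.0000)

36.8782 m


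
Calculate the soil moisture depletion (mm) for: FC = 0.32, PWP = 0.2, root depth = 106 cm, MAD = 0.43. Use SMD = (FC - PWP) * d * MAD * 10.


SMD = (FC - PWP) * d * MAD * 10
SMD = (0.32 - 0.2) * 106 * 0.43 * 10
SMD = 0.1200 * 106 * 0.43 * 10

54.6960 mm


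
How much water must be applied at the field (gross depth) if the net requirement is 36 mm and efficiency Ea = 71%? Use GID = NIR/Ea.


Ea = 71% = 0.71
GID = NIR / Ea = 36 / 0.71 = 50.7042 mm

50.7042 mm


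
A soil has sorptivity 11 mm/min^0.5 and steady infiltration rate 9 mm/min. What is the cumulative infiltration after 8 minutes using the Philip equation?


F = S*sqrt(t) + A*t
F = 11*sqrt(8) + 9*8
F = 11*2.828427 + 72

103.1127 mm


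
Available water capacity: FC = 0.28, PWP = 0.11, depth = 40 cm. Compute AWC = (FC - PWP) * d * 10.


AWC = (FC - PWP) * d * 10
AWC = (0.28 - 0.11) * 40 * 10
AWC = 0.1700 * 40 * 10

68.0000 mm


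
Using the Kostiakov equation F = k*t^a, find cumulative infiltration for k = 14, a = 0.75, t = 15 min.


F = k * t^a = 14 * 15^0.75
F = 14 * 7.621991

106.7079 mm


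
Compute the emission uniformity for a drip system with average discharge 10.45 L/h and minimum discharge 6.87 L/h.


EU = (q_min/q_avg)*100 = (6.87/10.45)*100 = 65.7416%

65.7416 %


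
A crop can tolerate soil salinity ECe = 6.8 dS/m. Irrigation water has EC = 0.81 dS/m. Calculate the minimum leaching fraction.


LR = ECiw / (5*ECe - ECiw)
LR = 0.81 / (5*6.8 - 0.81)
LR = 0.81 / 33.1900

0.0244


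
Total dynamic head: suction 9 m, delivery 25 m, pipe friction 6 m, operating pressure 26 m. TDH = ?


TDH = Hs + Hd + hf + Hp = 9 + 25 + 6 + 26 = 66

66 m


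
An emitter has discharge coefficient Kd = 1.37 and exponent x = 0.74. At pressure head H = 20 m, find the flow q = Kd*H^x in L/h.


q = Kd * H^x = 1.37 * 20^0.74 = 1.37 * 9.178299

12.5743 L/h


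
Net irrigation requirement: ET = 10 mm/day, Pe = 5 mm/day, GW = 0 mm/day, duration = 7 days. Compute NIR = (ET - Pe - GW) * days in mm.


Daily deficit = ET - Pe - GW = 10 - 5 - 0 = 5 mm/day
NIR = 5 * 7 = 35 mm

35.0000 mm


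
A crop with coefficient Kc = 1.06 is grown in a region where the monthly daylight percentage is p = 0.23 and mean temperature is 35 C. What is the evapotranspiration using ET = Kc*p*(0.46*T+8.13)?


ET = Kc * p * (0.46*T + 8.13)
ET = 1.06 * 0.23 * (0.46*35 + 8.13)
ET = 1.06 * 0.23 * 24.2300

5.9073 mm/day


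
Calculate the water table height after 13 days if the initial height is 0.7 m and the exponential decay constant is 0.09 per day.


m = m0 * exp(-k*t)
m = 0.7 * exp(-0.09 * 13)
m = 0.7 * exp(-1.1700)

0.2173 m


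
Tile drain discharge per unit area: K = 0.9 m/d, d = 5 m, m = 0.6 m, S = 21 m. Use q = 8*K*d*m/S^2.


q = 8*K*d*m/S^2
q = 8*0.9*5*0.6/21^2
q = 21.6000 / 441

0.0490 m/d


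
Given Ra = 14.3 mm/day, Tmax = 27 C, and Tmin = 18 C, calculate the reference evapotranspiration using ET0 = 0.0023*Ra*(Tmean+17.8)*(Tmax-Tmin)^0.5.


Tmean = (Tmax + Tmin)/2 = (27 + 18)/2 = 22.5
ET0 = 0.0023 * 14.3 * (22.5 + 17.8) * sqrt(27 - 18)
ET0 = 0.0023 * 14.3 * 40.3 * 3.000000

3.9764 mm/day


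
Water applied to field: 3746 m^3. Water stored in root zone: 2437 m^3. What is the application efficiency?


Ea = V_root / V_field * 100 = 2437 / 3746 * 100 = 65.0561%

65.0561 %


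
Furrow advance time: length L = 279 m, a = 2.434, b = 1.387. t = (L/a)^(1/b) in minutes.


t = (L/a)^(1/b)
t = (279/2.434)^(1/1.387)
t = 114.626130^(1/1.387)

30.5284 min


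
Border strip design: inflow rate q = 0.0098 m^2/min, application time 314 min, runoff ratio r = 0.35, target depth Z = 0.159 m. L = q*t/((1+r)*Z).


L = q*t/((1+r)*Z)
L = 0.0098*314/((1+0.35)*0.159)
L = 3.0772/0.21465

14.3359 m


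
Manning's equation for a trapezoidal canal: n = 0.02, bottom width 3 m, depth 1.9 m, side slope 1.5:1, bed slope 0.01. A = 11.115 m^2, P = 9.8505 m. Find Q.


R = A/P = 11.115/9.8505 = 1.128369
Q = (1/0.02) * 11.115 * 1.128369^(2/3) * 0.01^0.5

60.2347 m^3/s


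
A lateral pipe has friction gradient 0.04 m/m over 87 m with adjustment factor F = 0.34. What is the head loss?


hf = J * L * F = 0.04 * 87 * 0.34 = 1.1832 m

1.1832 m


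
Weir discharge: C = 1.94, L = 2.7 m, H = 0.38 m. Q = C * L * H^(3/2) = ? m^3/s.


Q = C * L * H^(3/2) = 1.94 * 2.7 * 0.38^1.5 = 1.94 * 2.7 * 0.234248

1.2270 m^3/s


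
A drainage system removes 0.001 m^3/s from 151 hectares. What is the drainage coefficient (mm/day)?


DC = Q * 86400 / (A * 10000) * 1000
DC = 0.001 * 86400 / (151 * 10000) * 1000
DC = 86400.0000 / 1510000

0.0572 mm/day


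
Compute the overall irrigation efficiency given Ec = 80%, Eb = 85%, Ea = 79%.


Ec = 0.8, Eb = 0.85, Ea = 0.79
E = 0.8 * 0.85 * 0.79 * 100 = 53.7200%

53.7200 %


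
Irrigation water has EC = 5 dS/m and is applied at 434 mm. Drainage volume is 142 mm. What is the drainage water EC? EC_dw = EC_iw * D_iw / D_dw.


EC_dw = EC_iw * D_iw / D_dw
EC_dw = 5 * 434 / 142
EC_dw = 2170 / 142

15.2817 dS/m


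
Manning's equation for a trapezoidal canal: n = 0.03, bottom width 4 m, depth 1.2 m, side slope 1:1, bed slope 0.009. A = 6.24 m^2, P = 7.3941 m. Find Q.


R = A/P = 6.24/7.3941 = 0.843916
Q = (1/0.03) * 6.24 * 0.843916^(2/3) * 0.009^0.5

17.6218 m^3/s


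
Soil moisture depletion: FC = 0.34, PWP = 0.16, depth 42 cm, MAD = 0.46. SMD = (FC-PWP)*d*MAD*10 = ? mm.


SMD = (FC - PWP) * d * MAD * 10
SMD = (0.34 - 0.16) * 42 * 0.46 * 10
SMD = 0.1800 * 42 * 0.46 * 10

34.7760 mm


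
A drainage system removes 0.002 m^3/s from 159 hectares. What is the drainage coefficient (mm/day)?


DC = Q * 86400 / (A * 10000) * 1000
DC = 0.002 * 86400 / (159 * 10000) * 1000
DC = 172800.0000 / 1590000

0.1087 mm/day


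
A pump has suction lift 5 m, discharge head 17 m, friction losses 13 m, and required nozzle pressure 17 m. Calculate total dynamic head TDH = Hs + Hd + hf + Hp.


TDH = Hs + Hd + hf + Hp = 5 + 17 + 13 + 17 = 52

52 m


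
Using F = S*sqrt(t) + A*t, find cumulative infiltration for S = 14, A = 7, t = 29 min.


F = S*sqrt(t) + A*t
F = 14*sqrt(29) + 7*29
F = 14*5.385165 + 203

278.3923 mm


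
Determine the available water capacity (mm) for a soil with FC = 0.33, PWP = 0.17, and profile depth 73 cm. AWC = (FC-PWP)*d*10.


AWC = (FC - PWP) * d * 10
AWC = (0.33 - 0.17) * 73 * 10
AWC = 0.1600 * 73 * 10

116.8000 mm


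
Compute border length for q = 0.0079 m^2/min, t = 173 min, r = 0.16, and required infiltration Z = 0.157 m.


L = q*t/((1+r)*Z)
L = 0.0079*173/((1+0.16)*0.157)
L = 1.3667/0.18212

7.5044 m


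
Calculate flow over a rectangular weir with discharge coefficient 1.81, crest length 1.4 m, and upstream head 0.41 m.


Q = C * L * H^(3/2) = 1.81 * 1.4 * 0.41^1.5 = 1.81 * 1.4 * 0.262528

0.6652 m^3/s


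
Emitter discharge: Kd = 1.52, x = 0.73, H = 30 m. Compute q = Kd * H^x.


q = Kd * H^x = 1.52 * 30^0.73 = 1.52 * 11.975634

18.2030 L/h


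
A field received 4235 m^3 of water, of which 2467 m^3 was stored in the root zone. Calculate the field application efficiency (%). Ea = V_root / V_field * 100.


Ea = V_root / V_field * 100 = 2467 / 4235 * 100 = 58.2527%

58.2527 %


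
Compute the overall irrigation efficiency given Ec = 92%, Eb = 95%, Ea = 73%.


Ec = 0.92, Eb = 0.95, Ea = 0.73
E = 0.92 * 0.95 * 0.73 * 100 = 63.8020%

63.8020 %


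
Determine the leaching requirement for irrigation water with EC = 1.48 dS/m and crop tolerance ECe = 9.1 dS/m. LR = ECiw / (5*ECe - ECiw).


LR = ECiw / (5*ECe - ECiw)
LR = 1.48 / (5*9.1 - 1.48)
LR = 1.48 / 44.0200

0.0336


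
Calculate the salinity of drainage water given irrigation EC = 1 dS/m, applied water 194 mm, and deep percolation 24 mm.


EC_dw = EC_iw * D_iw / D_dw
EC_dw = 1 * 194 / 24
EC_dw = 194 / 24

8.0833 dS/m


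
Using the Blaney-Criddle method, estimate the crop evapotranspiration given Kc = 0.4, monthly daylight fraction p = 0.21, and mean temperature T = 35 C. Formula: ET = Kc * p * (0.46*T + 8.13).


ET = Kc * p * (0.46*T + 8.13)
ET = 0.4 * 0.21 * (0.46*35 + 8.13)
ET = 0.4 * 0.21 * 24.2300

2.0353 mm/day


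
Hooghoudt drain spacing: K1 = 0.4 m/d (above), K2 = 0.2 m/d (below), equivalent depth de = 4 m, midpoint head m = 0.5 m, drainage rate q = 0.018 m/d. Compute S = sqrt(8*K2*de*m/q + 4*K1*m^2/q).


S^2 = 8*K2*de*m/q + 4*K1*m^2/q
S^2 = 8*0.2*4*0.5/0.018 + 4*0.4*0.5^2/0.018
S = sqrt(200.0000)

14.1421 m


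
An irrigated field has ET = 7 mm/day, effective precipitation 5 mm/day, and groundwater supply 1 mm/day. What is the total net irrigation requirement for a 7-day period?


Daily deficit = ET - Pe - GW = 7 - 5 - 1 = 1 mm/day
NIR = 1 * 7 = 7 mm

7.0000 mm


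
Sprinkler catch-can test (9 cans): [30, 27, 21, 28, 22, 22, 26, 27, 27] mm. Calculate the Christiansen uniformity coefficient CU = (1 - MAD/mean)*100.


mean = 25.555556 mm
MAD = 2.592593 mm
CU = (1 - 2.592593/25.555556)*100

89.8551 %


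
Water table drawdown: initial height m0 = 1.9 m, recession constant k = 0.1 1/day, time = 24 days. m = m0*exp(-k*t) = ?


m = m0 * exp(-k*t)
m = 1.9 * exp(-0.1 * 24)
m = 1.9 * exp(-2.4000)

0.1724 m


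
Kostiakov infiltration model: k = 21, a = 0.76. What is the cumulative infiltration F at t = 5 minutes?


F = k * t^a = 21 * 5^0.76
F = 21 * 3.397952

71.3570 mm


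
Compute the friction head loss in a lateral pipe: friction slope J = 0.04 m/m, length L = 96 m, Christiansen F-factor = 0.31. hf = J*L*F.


hf = J * L * F = 0.04 * 96 * 0.31 = 1.1904 m

1.1904 m


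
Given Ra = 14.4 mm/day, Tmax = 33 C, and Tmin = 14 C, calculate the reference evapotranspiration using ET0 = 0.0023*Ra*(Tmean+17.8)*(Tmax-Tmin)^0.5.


Tmean = (Tmax + Tmin)/2 = (33 + 14)/2 = 23.5
ET0 = 0.0023 * 14.4 * (23.5 + 17.8) * sqrt(33 - 14)
ET0 = 0.0023 * 14.4 * 41.3 * 4.358899

5.9623 mm/day


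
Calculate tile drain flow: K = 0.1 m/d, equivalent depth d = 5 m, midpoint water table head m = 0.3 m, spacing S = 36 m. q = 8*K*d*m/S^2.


q = 8*K*d*m/S^2
q = 8*0.1*5*0.3/36^2
q = 1.2000 / 1296

9.2593e-04 m/d


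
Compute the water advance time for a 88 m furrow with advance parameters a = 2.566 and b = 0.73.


t = (L/a)^(1/b)
t = (88/2.566)^(1/0.73)
t = 34.294622^(1/0.73)

126.7796 min


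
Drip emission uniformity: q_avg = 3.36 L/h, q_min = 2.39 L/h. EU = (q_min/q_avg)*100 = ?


EU = (q_min/q_avg)*100 = (2.39/3.36)*100 = 71.1310%

71.1310 %


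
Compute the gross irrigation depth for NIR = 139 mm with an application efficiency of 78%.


Ea = 78% = 0.78
GID = NIR / Ea = 139 / 0.78 = 178.2051 mm

178.2051 mm


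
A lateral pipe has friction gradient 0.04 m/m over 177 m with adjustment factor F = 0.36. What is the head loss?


hf = J * L * F = 0.04 * 177 * 0.36 = 2.5488 m

2.5488 m


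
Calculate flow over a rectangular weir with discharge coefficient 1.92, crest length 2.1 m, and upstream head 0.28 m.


Q = C * L * H^(3/2) = 1.92 * 2.1 * 0.28^1.5 = 1.92 * 2.1 * 0.148162

0.5974 m^3/s


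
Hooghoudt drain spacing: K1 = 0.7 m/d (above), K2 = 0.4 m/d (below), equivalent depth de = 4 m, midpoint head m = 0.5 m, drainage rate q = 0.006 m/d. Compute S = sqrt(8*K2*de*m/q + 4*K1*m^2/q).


S^2 = 8*K2*de*m/q + 4*K1*m^2/q
S^2 = 8*0.4*4*0.5/0.006 + 4*0.7*0.5^2/0.006
S = sqrt(1183.3333)

34.3996 m


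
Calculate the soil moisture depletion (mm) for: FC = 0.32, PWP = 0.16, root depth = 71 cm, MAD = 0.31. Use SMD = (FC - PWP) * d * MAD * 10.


SMD = (FC - PWP) * d * MAD * 10
SMD = (0.32 - 0.16) * 71 * 0.31 * 10
SMD = 0.1600 * 71 * 0.31 * 10

35.2160 mm
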